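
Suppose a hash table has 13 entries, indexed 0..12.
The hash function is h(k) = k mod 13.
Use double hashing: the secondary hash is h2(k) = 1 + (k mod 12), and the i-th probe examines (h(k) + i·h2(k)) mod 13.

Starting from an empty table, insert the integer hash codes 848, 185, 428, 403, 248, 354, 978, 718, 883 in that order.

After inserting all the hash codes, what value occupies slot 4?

Insert 848: h=3, slot 3 empty → index 3.
Insert 185: h=3, h2=6, slot 3 occupied → index 9.
Insert 428: h=12, slot 12 empty → index 12.
Insert 403: h=0, slot 0 empty → index 0.
Insert 248: h=1, slot 1 empty → index 1.
Insert 354: h=3, h2=7, slot 3 occupied → index 10.
Insert 978: h=3, h2=7, slots 3,10 occupied → index 4.
Insert 718: h=3, h2=11, slots 3,1,12,10 occupied → index 8.
Insert 883: h=12, h2=8, slot 12 occupied → index 7.
Table: [403, 248, ∅, 848, 978, ∅, ∅, 883, 718, 185, 354, ∅, 428]

978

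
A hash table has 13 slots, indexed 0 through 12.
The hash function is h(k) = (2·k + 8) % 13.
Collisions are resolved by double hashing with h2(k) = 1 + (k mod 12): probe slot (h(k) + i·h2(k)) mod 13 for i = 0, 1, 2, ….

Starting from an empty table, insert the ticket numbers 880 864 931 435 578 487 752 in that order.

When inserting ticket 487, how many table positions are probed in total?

4

880 hashes to 0; slot 0 is free -> place at 0.
864 hashes to 7; slot 7 is free -> place at 7.
931 hashes to 11; slot 11 is free -> place at 11.
435 hashes to 7, h2=4; 7,11 taken -> place at 2.
578 hashes to 7, h2=3; 7 taken -> place at 10.
487 hashes to 7, h2=8; 7,2,10 taken -> place at 5.
752 hashes to 4; slot 4 is free -> place at 4.
Table: [880, ., 435, ., 752, 487, ., 864, ., ., 578, 931, .]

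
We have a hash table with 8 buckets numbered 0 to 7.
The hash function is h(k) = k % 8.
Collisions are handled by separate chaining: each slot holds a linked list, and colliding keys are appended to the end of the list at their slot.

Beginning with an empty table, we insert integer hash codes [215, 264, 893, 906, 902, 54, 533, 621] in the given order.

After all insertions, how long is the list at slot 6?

215 -> bucket 7
264 -> bucket 0
893 -> bucket 5
906 -> bucket 2
902 -> bucket 6
54 -> bucket 6 (collision)
533 -> bucket 5 (collision)
621 -> bucket 5 (collision)
Final buckets:
0: 264
1: ∅
2: 906
3: ∅
4: ∅
5: 893 -> 533 -> 621
6: 902 -> 54
7: 215

2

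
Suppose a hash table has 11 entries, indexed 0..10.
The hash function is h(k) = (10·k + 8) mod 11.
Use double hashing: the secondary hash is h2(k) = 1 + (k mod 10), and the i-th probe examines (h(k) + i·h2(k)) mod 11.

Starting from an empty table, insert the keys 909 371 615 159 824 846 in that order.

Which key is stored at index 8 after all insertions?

824

Insert 909: h=1, slot 1 empty → index 1.
Insert 371: h=0, slot 0 empty → index 0.
Insert 615: h=9, slot 9 empty → index 9.
Insert 159: h=3, slot 3 empty → index 3.
Insert 824: h=9, h2=5, slots 9,3 occupied → index 8.
Insert 846: h=9, h2=7, slot 9 occupied → index 5.
Table: [371, 909, -, 159, -, 846, -, -, 824, 615, -]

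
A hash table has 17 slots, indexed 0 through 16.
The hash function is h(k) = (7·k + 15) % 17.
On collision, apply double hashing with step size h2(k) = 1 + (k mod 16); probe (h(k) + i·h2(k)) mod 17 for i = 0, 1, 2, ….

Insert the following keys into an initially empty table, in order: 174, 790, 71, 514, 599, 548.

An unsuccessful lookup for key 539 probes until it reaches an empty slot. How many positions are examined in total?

3

174 hashes to 9; slot 9 is free → place at 9.
790 hashes to 3; slot 3 is free → place at 3.
71 hashes to 2; slot 2 is free → place at 2.
514 hashes to 9, h2=3; 9 taken → place at 12.
599 hashes to 9, h2=8; 9 taken → place at 0.
548 hashes to 9, h2=5; 9 taken → place at 14.
Table: [599, _, 71, 790, _, _, _, _, _, 174, _, _, 514, _, 548, _, _]
Lookup 539: h=14, h2=12, probe 14,9,4 → slot 4 empty, not found.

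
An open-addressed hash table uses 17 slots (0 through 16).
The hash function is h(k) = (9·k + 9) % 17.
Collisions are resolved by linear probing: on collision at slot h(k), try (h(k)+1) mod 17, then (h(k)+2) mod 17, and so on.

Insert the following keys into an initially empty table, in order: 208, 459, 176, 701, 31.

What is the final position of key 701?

13

208: h=11 => slot 11
459: h=9 => slot 9
176: h=12 => slot 12
701: h=11, probe 11,12,13 => slot 13
31: h=16 => slot 16
Table: [., ., ., ., ., ., ., ., ., 459, ., 208, 176, 701, ., ., 31]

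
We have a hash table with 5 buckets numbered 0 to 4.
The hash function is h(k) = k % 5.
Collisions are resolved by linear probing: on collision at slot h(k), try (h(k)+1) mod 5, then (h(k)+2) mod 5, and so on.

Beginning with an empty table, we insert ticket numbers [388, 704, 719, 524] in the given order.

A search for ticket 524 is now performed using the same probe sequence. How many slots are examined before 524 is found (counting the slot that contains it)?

388 hashes to 3; slot 3 is free -> place at 3.
704 hashes to 4; slot 4 is free -> place at 4.
719 hashes to 4; 4 taken -> place at 0.
524 hashes to 4; 4,0 taken -> place at 1.
Table: [719, 524, ∅, 388, 704]
Lookup 524: h=4, probe 4,0,1 → found at 1.

3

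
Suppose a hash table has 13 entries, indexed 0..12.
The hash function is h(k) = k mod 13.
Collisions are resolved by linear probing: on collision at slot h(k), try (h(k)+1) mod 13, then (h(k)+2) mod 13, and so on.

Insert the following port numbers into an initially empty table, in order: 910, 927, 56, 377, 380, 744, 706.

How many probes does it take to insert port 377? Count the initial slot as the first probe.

2

Insert 910: h=0, slot 0 empty => index 0.
Insert 927: h=4, slot 4 empty => index 4.
Insert 56: h=4, slot 4 occupied => index 5.
Insert 377: h=0, slot 0 occupied => index 1.
Insert 380: h=3, slot 3 empty => index 3.
Insert 744: h=3, slots 3,4,5 occupied => index 6.
Insert 706: h=4, slots 4,5,6 occupied => index 7.
Table: [910, 377, —, 380, 927, 56, 744, 706, —, —, —, —, —]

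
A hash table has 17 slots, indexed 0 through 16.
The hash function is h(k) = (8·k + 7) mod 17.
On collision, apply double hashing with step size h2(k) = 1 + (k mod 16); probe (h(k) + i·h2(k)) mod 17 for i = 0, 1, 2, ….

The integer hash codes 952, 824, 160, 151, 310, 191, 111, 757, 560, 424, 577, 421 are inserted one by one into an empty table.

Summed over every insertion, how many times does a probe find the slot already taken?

7

Insert 952: h=7, slot 7 empty => index 7.
Insert 824: h=3, slot 3 empty => index 3.
Insert 160: h=12, slot 12 empty => index 12.
Insert 151: h=8, slot 8 empty => index 8.
Insert 310: h=5, slot 5 empty => index 5.
Insert 191: h=5, h2=16, slot 5 occupied => index 4.
Insert 111: h=11, slot 11 empty => index 11.
Insert 757: h=11, h2=6, slot 11 occupied => index 0.
Insert 560: h=16, slot 16 empty => index 16.
Insert 424: h=16, h2=9, slots 16,8,0 occupied => index 9.
Insert 577: h=16, h2=2, slot 16 occupied => index 1.
Insert 421: h=9, h2=6, slot 9 occupied => index 15.
Table: [757, 577, ., 824, 191, 310, ., 952, 151, 424, ., 111, 160, ., ., 421, 560]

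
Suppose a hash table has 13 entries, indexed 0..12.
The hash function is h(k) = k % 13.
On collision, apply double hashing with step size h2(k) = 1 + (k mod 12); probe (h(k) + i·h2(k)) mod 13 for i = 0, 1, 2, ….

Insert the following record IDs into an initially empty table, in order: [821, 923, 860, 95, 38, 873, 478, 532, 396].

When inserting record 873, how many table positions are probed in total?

3

Insert 821: h=2, slot 2 empty -> index 2.
Insert 923: h=0, slot 0 empty -> index 0.
Insert 860: h=2, h2=9, slot 2 occupied -> index 11.
Insert 95: h=4, slot 4 empty -> index 4.
Insert 38: h=12, slot 12 empty -> index 12.
Insert 873: h=2, h2=10, slots 2,12 occupied -> index 9.
Insert 478: h=10, slot 10 empty -> index 10.
Insert 532: h=12, h2=5, slots 12,4,9 occupied -> index 1.
Insert 396: h=6, slot 6 empty -> index 6.
Table: [923, 532, 821, -, 95, -, 396, -, -, 873, 478, 860, 38]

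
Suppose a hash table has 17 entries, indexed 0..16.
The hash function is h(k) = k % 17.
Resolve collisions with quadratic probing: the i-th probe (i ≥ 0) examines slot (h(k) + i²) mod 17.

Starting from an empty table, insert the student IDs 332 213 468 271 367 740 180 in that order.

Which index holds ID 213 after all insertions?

332: h=9 => slot 9
213: h=9, probe 9,10 => slot 10
468: h=9, probe 9,10,13 => slot 13
271: h=16 => slot 16
367: h=10, probe 10,11 => slot 11
740: h=9, probe 9,10,13,1 => slot 1
180: h=10, probe 10,11,14 => slot 14
Table: [., 740, ., ., ., ., ., ., ., 332, 213, 367, ., 468, 180, ., 271]

10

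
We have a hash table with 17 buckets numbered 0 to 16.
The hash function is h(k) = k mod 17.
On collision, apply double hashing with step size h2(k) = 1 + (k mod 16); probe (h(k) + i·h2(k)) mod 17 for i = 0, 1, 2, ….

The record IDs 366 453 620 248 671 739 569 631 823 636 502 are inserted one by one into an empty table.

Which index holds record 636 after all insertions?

3

366: h=9 -> slot 9
453: h=11 -> slot 11
620: h=8 -> slot 8
248: h=10 -> slot 10
671: h=8, h2=16, probe 8,7 -> slot 7
739: h=8, h2=4, probe 8,12 -> slot 12
569: h=8, h2=10, probe 8,1 -> slot 1
631: h=2 -> slot 2
823: h=7, h2=8, probe 7,15 -> slot 15
636: h=7, h2=13, probe 7,3 -> slot 3
502: h=9, h2=7, probe 9,16 -> slot 16
Table: [—, 569, 631, 636, —, —, —, 671, 620, 366, 248, 453, 739, —, —, 823, 502]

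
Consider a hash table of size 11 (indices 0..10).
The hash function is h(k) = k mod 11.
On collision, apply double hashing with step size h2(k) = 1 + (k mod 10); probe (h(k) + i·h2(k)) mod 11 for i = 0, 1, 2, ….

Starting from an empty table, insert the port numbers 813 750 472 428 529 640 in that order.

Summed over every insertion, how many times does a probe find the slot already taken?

813 hashes to 10; slot 10 is free -> place at 10.
750 hashes to 2; slot 2 is free -> place at 2.
472 hashes to 10, h2=3; 10,2 taken -> place at 5.
428 hashes to 10, h2=9; 10 taken -> place at 8.
529 hashes to 1; slot 1 is free -> place at 1.
640 hashes to 2, h2=1; 2 taken -> place at 3.
Table: [., 529, 750, 640, ., 472, ., ., 428, ., 813]

4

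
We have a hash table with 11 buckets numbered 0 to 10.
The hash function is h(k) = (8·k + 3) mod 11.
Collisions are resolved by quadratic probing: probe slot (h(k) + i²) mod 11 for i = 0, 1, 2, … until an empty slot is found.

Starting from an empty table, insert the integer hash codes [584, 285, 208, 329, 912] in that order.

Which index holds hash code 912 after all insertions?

584: h=0 → slot 0
285: h=6 → slot 6
208: h=6, probe 6,7 → slot 7
329: h=6, probe 6,7,10 → slot 10
912: h=6, probe 6,7,10,4 → slot 4
Table: [584, ., ., ., 912, ., 285, 208, ., ., 329]

4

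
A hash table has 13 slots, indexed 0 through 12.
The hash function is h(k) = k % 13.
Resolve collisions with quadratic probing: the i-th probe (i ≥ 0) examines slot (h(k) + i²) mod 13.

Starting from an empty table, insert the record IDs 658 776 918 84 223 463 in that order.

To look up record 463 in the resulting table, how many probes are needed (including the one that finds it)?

4

Insert 658: h=8, slot 8 empty -> index 8.
Insert 776: h=9, slot 9 empty -> index 9.
Insert 918: h=8, slots 8,9 occupied -> index 12.
Insert 84: h=6, slot 6 empty -> index 6.
Insert 223: h=2, slot 2 empty -> index 2.
Insert 463: h=8, slots 8,9,12 occupied -> index 4.
Table: [-, -, 223, -, 463, -, 84, -, 658, 776, -, -, 918]
Lookup 463: h=8, probe 8,9,12,4 → found at 4.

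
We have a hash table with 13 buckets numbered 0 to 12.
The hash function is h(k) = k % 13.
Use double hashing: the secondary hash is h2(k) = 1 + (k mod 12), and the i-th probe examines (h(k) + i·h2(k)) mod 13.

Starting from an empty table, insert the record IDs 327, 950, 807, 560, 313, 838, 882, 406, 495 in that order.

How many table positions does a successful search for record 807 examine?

327 hashes to 2; slot 2 is free => place at 2.
950 hashes to 1; slot 1 is free => place at 1.
807 hashes to 1, h2=4; 1 taken => place at 5.
560 hashes to 1, h2=9; 1 taken => place at 10.
313 hashes to 1, h2=2; 1 taken => place at 3.
838 hashes to 6; slot 6 is free => place at 6.
882 hashes to 11; slot 11 is free => place at 11.
406 hashes to 3, h2=11; 3,1 taken => place at 12.
495 hashes to 1, h2=4; 1,5 taken => place at 9.
Table: [-, 950, 327, 313, -, 807, 838, -, -, 495, 560, 882, 406]
Lookup 807: h=1, h2=4, probe 1,5 → found at 5.

2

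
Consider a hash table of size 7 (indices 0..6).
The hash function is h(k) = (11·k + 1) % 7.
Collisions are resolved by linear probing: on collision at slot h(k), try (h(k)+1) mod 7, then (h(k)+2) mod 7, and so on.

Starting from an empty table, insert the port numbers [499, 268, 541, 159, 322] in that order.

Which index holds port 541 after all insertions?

4

Insert 499: h=2, slot 2 empty => index 2.
Insert 268: h=2, slot 2 occupied => index 3.
Insert 541: h=2, slots 2,3 occupied => index 4.
Insert 159: h=0, slot 0 empty => index 0.
Insert 322: h=1, slot 1 empty => index 1.
Table: [159, 322, 499, 268, 541, —, —]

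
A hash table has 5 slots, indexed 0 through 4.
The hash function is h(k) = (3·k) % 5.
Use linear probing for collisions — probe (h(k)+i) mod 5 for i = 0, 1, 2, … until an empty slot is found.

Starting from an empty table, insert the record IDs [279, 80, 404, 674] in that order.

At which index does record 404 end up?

3

Insert 279: h=2, slot 2 empty -> index 2.
Insert 80: h=0, slot 0 empty -> index 0.
Insert 404: h=2, slot 2 occupied -> index 3.
Insert 674: h=2, slots 2,3 occupied -> index 4.
Table: [80, —, 279, 404, 674]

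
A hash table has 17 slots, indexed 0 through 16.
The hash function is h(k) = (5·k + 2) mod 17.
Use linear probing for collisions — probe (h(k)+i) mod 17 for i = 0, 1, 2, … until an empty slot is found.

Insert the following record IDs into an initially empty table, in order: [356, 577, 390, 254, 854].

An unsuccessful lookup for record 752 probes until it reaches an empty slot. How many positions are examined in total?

356: h=14 -> slot 14
577: h=14, probe 14,15 -> slot 15
390: h=14, probe 14,15,16 -> slot 16
254: h=14, probe 14,15,16,0 -> slot 0
854: h=5 -> slot 5
Table: [254, —, —, —, —, 854, —, —, —, —, —, —, —, —, 356, 577, 390]
Lookup 752: h=5, probe 5,6 → slot 6 empty, not found.

2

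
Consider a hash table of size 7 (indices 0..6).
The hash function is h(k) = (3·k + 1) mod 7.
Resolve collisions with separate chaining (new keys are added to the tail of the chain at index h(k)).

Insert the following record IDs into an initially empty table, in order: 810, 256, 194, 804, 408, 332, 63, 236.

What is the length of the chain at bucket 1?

810 → bucket 2
256 → bucket 6
194 → bucket 2 (collision)
804 → bucket 5
408 → bucket 0
332 → bucket 3
63 → bucket 1
236 → bucket 2 (collision)
Final buckets:
0: 408
1: 63
2: 810 -> 194 -> 236
3: 332
4: _
5: 804
6: 256

1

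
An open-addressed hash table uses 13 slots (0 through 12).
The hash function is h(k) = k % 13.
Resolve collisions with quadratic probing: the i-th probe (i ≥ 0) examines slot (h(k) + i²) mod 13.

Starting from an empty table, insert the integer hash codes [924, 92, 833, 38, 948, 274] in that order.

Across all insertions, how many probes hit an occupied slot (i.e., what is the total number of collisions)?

Insert 924: h=1, slot 1 empty => index 1.
Insert 92: h=1, slot 1 occupied => index 2.
Insert 833: h=1, slots 1,2 occupied => index 5.
Insert 38: h=12, slot 12 empty => index 12.
Insert 948: h=12, slot 12 occupied => index 0.
Insert 274: h=1, slots 1,2,5 occupied => index 10.
Table: [948, 924, 92, —, —, 833, —, —, —, —, 274, —, 38]

7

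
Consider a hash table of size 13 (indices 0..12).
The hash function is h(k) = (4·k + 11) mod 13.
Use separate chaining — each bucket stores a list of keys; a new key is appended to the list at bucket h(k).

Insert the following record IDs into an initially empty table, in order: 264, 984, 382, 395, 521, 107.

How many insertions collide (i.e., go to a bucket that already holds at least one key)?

Insert 264: h=1, bucket 1 empty → new chain.
Insert 984: h=8, bucket 8 empty → new chain.
Insert 382: h=5, bucket 5 empty → new chain.
Insert 395: h=5, bucket 5 nonempty → append to chain.
Insert 521: h=2, bucket 2 empty → new chain.
Insert 107: h=10, bucket 10 empty → new chain.
Final buckets:
0: ∅
1: 264
2: 521
3: ∅
4: ∅
5: 382 -> 395
6: ∅
7: ∅
8: 984
9: ∅
10: 107
11: ∅
12: ∅

1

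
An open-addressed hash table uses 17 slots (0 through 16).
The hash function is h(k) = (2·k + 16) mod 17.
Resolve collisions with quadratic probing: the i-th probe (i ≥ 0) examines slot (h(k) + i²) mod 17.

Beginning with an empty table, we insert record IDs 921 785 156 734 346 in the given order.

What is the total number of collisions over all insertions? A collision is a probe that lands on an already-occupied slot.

921: h=5 -> slot 5
785: h=5, probe 5,6 -> slot 6
156: h=5, probe 5,6,9 -> slot 9
734: h=5, probe 5,6,9,14 -> slot 14
346: h=11 -> slot 11
Table: [∅, ∅, ∅, ∅, ∅, 921, 785, ∅, ∅, 156, ∅, 346, ∅, ∅, 734, ∅, ∅]

6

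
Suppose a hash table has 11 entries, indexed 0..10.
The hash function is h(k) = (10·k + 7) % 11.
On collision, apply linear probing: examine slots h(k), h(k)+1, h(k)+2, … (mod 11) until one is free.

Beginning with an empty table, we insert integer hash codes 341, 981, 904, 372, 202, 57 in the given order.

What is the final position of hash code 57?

341 hashes to 7; slot 7 is free => place at 7.
981 hashes to 5; slot 5 is free => place at 5.
904 hashes to 5; 5 taken => place at 6.
372 hashes to 9; slot 9 is free => place at 9.
202 hashes to 3; slot 3 is free => place at 3.
57 hashes to 5; 5,6,7 taken => place at 8.
Table: [-, -, -, 202, -, 981, 904, 341, 57, 372, -]

8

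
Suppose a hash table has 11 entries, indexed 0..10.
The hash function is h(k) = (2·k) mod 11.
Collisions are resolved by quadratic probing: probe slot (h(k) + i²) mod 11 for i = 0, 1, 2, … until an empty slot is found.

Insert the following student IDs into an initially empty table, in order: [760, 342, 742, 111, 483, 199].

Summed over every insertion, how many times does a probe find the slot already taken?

6

Insert 760: h=2, slot 2 empty -> index 2.
Insert 342: h=2, slot 2 occupied -> index 3.
Insert 742: h=10, slot 10 empty -> index 10.
Insert 111: h=2, slots 2,3 occupied -> index 6.
Insert 483: h=9, slot 9 empty -> index 9.
Insert 199: h=2, slots 2,3,6 occupied -> index 0.
Table: [199, —, 760, 342, —, —, 111, —, —, 483, 742]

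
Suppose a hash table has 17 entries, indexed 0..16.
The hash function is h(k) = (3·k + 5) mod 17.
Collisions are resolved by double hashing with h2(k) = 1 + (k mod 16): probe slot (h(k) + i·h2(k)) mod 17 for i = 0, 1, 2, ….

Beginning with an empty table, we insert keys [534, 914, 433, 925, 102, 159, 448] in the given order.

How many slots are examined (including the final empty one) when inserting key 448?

Insert 534: h=9, slot 9 empty -> index 9.
Insert 914: h=10, slot 10 empty -> index 10.
Insert 433: h=12, slot 12 empty -> index 12.
Insert 925: h=9, h2=14, slot 9 occupied -> index 6.
Insert 102: h=5, slot 5 empty -> index 5.
Insert 159: h=6, h2=16, slots 6,5 occupied -> index 4.
Insert 448: h=6, h2=1, slot 6 occupied -> index 7.
Table: [∅, ∅, ∅, ∅, 159, 102, 925, 448, ∅, 534, 914, ∅, 433, ∅, ∅, ∅, ∅]

2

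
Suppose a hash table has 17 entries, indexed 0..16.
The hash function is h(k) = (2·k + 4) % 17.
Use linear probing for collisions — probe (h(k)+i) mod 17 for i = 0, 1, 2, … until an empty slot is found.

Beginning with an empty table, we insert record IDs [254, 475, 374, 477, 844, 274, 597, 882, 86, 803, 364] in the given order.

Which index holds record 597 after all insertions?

254 hashes to 2; slot 2 is free -> place at 2.
475 hashes to 2; 2 taken -> place at 3.
374 hashes to 4; slot 4 is free -> place at 4.
477 hashes to 6; slot 6 is free -> place at 6.
844 hashes to 9; slot 9 is free -> place at 9.
274 hashes to 8; slot 8 is free -> place at 8.
597 hashes to 8; 8,9 taken -> place at 10.
882 hashes to 0; slot 0 is free -> place at 0.
86 hashes to 6; 6 taken -> place at 7.
803 hashes to 12; slot 12 is free -> place at 12.
364 hashes to 1; slot 1 is free -> place at 1.
Table: [882, 364, 254, 475, 374, —, 477, 86, 274, 844, 597, —, 803, —, —, —, —]

10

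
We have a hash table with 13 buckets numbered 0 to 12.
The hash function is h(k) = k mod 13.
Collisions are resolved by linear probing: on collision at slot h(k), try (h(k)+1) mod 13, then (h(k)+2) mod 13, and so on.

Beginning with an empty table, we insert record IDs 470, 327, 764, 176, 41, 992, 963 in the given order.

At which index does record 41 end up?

4

470: h=2 → slot 2
327: h=2, probe 2,3 → slot 3
764: h=10 → slot 10
176: h=7 → slot 7
41: h=2, probe 2,3,4 → slot 4
992: h=4, probe 4,5 → slot 5
963: h=1 → slot 1
Table: [-, 963, 470, 327, 41, 992, -, 176, -, -, 764, -, -]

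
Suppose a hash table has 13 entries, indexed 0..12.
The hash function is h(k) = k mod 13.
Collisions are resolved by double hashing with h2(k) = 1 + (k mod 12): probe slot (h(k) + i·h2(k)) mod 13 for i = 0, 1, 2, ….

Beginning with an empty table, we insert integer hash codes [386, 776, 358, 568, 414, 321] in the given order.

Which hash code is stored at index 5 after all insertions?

386 hashes to 9; slot 9 is free → place at 9.
776 hashes to 9, h2=9; 9 taken → place at 5.
358 hashes to 7; slot 7 is free → place at 7.
568 hashes to 9, h2=5; 9 taken → place at 1.
414 hashes to 11; slot 11 is free → place at 11.
321 hashes to 9, h2=10; 9 taken → place at 6.
Table: [_, 568, _, _, _, 776, 321, 358, _, 386, _, 414, _]

776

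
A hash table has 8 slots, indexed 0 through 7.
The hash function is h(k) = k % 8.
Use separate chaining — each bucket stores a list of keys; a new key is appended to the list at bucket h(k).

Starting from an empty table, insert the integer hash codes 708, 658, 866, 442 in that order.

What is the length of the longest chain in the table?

3

Insert 708: h=4, bucket 4 empty → new chain.
Insert 658: h=2, bucket 2 empty → new chain.
Insert 866: h=2, bucket 2 nonempty → append to chain.
Insert 442: h=2, bucket 2 nonempty → append to chain.
Final buckets:
0: ∅
1: ∅
2: 658 -> 866 -> 442
3: ∅
4: 708
5: ∅
6: ∅
7: ∅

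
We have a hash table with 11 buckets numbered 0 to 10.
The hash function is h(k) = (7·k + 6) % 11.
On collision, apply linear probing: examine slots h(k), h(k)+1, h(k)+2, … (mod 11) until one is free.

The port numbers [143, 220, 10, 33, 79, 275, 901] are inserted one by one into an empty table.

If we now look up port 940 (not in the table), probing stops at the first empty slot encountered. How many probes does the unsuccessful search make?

Insert 143: h=6, slot 6 empty => index 6.
Insert 220: h=6, slot 6 occupied => index 7.
Insert 10: h=10, slot 10 empty => index 10.
Insert 33: h=6, slots 6,7 occupied => index 8.
Insert 79: h=9, slot 9 empty => index 9.
Insert 275: h=6, slots 6,7,8,9,10 occupied => index 0.
Insert 901: h=10, slots 10,0 occupied => index 1.
Table: [275, 901, ∅, ∅, ∅, ∅, 143, 220, 33, 79, 10]
Lookup 940: h=8, probe 8,9,10,0,1,2 → slot 2 empty, not found.

6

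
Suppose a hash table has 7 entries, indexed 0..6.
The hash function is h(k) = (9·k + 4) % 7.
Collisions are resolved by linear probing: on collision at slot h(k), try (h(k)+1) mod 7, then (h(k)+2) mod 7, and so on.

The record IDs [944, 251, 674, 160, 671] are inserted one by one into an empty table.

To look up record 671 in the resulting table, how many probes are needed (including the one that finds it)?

944 hashes to 2; slot 2 is free → place at 2.
251 hashes to 2; 2 taken → place at 3.
674 hashes to 1; slot 1 is free → place at 1.
160 hashes to 2; 2,3 taken → place at 4.
671 hashes to 2; 2,3,4 taken → place at 5.
Table: [., 674, 944, 251, 160, 671, .]
Lookup 671: h=2, probe 2,3,4,5 → found at 5.

4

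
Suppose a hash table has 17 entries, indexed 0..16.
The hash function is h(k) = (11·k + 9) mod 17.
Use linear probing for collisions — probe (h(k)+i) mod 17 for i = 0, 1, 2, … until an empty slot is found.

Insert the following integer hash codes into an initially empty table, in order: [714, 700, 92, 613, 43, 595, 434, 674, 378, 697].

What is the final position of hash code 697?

12

714: h=9 -> slot 9
700: h=8 -> slot 8
92: h=1 -> slot 1
613: h=3 -> slot 3
43: h=6 -> slot 6
595: h=9, probe 9,10 -> slot 10
434: h=6, probe 6,7 -> slot 7
674: h=11 -> slot 11
378: h=2 -> slot 2
697: h=9, probe 9,10,11,12 -> slot 12
Table: [., 92, 378, 613, ., ., 43, 434, 700, 714, 595, 674, 697, ., ., ., .]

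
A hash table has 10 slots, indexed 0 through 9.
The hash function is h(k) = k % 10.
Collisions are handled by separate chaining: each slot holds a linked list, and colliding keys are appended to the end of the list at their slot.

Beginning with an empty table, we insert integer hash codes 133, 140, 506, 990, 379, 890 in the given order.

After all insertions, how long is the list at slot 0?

133 → bucket 3
140 → bucket 0
506 → bucket 6
990 → bucket 0 (collision)
379 → bucket 9
890 → bucket 0 (collision)
Final buckets:
0: 140 -> 990 -> 890
1: _
2: _
3: 133
4: _
5: _
6: 506
7: _
8: _
9: 379

3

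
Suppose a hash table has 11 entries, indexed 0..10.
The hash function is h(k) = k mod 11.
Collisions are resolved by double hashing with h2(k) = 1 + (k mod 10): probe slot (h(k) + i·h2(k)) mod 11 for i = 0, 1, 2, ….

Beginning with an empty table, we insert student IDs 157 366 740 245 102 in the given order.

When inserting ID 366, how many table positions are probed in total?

2

157 hashes to 3; slot 3 is free => place at 3.
366 hashes to 3, h2=7; 3 taken => place at 10.
740 hashes to 3, h2=1; 3 taken => place at 4.
245 hashes to 3, h2=6; 3 taken => place at 9.
102 hashes to 3, h2=3; 3 taken => place at 6.
Table: [-, -, -, 157, 740, -, 102, -, -, 245, 366]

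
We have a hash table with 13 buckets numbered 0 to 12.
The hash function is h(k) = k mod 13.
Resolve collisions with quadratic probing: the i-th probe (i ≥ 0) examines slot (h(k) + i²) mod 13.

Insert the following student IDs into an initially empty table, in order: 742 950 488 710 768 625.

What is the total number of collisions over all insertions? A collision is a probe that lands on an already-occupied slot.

6

742: h=1 → slot 1
950: h=1, probe 1,2 → slot 2
488: h=7 → slot 7
710: h=8 → slot 8
768: h=1, probe 1,2,5 → slot 5
625: h=1, probe 1,2,5,10 → slot 10
Table: [_, 742, 950, _, _, 768, _, 488, 710, _, 625, _, _]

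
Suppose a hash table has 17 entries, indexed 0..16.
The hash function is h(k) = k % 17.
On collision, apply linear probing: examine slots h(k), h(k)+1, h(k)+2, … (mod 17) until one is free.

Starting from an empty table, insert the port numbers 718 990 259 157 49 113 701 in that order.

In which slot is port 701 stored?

8

718: h=4 -> slot 4
990: h=4, probe 4,5 -> slot 5
259: h=4, probe 4,5,6 -> slot 6
157: h=4, probe 4,5,6,7 -> slot 7
49: h=15 -> slot 15
113: h=11 -> slot 11
701: h=4, probe 4,5,6,7,8 -> slot 8
Table: [-, -, -, -, 718, 990, 259, 157, 701, -, -, 113, -, -, -, 49, -]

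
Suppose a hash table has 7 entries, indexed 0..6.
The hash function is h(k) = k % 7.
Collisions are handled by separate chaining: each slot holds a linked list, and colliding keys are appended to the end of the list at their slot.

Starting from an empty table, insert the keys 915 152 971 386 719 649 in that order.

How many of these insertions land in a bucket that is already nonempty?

Insert 915: h=5, bucket 5 empty -> new chain.
Insert 152: h=5, bucket 5 nonempty -> append to chain.
Insert 971: h=5, bucket 5 nonempty -> append to chain.
Insert 386: h=1, bucket 1 empty -> new chain.
Insert 719: h=5, bucket 5 nonempty -> append to chain.
Insert 649: h=5, bucket 5 nonempty -> append to chain.
Final buckets:
0: —
1: 386
2: —
3: —
4: —
5: 915 -> 152 -> 971 -> 719 -> 649
6: —

4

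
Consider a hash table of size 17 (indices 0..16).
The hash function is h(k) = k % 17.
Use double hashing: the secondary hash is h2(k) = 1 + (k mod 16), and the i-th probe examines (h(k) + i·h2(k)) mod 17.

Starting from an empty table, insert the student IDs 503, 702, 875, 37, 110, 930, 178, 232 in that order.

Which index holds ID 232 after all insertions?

503: h=10 → slot 10
702: h=5 → slot 5
875: h=8 → slot 8
37: h=3 → slot 3
110: h=8, h2=15, probe 8,6 → slot 6
930: h=12 → slot 12
178: h=8, h2=3, probe 8,11 → slot 11
232: h=11, h2=9, probe 11,3,12,4 → slot 4
Table: [., ., ., 37, 232, 702, 110, ., 875, ., 503, 178, 930, ., ., ., .]

4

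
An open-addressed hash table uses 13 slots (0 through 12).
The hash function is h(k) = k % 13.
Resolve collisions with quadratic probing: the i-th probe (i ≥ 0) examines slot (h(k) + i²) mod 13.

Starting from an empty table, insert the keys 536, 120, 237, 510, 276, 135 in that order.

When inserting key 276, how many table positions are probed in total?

536: h=3 => slot 3
120: h=3, probe 3,4 => slot 4
237: h=3, probe 3,4,7 => slot 7
510: h=3, probe 3,4,7,12 => slot 12
276: h=3, probe 3,4,7,12,6 => slot 6
135: h=5 => slot 5
Table: [., ., ., 536, 120, 135, 276, 237, ., ., ., ., 510]

5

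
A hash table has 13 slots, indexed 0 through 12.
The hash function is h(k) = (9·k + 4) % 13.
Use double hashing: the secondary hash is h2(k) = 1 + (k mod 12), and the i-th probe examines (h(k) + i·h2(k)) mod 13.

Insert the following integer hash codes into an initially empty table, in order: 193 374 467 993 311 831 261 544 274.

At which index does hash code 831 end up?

11

193: h=12 => slot 12
374: h=3 => slot 3
467: h=8 => slot 8
993: h=10 => slot 10
311: h=8, h2=12, probe 8,7 => slot 7
831: h=8, h2=4, probe 8,12,3,7,11 => slot 11
261: h=0 => slot 0
544: h=12, h2=5, probe 12,4 => slot 4
274: h=0, h2=11, probe 0,11,9 => slot 9
Table: [261, —, —, 374, 544, —, —, 311, 467, 274, 993, 831, 193]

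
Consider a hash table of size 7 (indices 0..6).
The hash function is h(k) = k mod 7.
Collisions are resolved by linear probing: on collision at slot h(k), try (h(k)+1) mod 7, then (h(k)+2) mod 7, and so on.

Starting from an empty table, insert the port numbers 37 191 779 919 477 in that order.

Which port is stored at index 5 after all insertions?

919

37 hashes to 2; slot 2 is free → place at 2.
191 hashes to 2; 2 taken → place at 3.
779 hashes to 2; 2,3 taken → place at 4.
919 hashes to 2; 2,3,4 taken → place at 5.
477 hashes to 1; slot 1 is free → place at 1.
Table: [—, 477, 37, 191, 779, 919, —]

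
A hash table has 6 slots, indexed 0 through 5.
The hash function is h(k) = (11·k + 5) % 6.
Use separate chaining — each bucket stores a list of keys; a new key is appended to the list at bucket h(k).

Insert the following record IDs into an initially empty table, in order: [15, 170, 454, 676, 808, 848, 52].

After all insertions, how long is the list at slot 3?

Insert 15: h=2, bucket 2 empty -> new chain.
Insert 170: h=3, bucket 3 empty -> new chain.
Insert 454: h=1, bucket 1 empty -> new chain.
Insert 676: h=1, bucket 1 nonempty -> append to chain.
Insert 808: h=1, bucket 1 nonempty -> append to chain.
Insert 848: h=3, bucket 3 nonempty -> append to chain.
Insert 52: h=1, bucket 1 nonempty -> append to chain.
Final buckets:
0: —
1: 454 -> 676 -> 808 -> 52
2: 15
3: 170 -> 848
4: —
5: —

2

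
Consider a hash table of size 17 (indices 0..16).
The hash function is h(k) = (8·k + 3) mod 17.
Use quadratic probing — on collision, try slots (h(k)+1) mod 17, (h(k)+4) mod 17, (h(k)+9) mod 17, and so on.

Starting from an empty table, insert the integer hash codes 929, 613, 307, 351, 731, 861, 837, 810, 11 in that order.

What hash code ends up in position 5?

11

929: h=6 => slot 6
613: h=11 => slot 11
307: h=11, probe 11,12 => slot 12
351: h=6, probe 6,7 => slot 7
731: h=3 => slot 3
861: h=6, probe 6,7,10 => slot 10
837: h=1 => slot 1
810: h=6, probe 6,7,10,15 => slot 15
11: h=6, probe 6,7,10,15,5 => slot 5
Table: [_, 837, _, 731, _, 11, 929, 351, _, _, 861, 613, 307, _, _, 810, _]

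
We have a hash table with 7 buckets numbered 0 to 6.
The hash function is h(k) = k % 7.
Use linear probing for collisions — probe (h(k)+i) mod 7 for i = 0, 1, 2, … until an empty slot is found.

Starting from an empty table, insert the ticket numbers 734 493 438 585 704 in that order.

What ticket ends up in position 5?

585

734 hashes to 6; slot 6 is free → place at 6.
493 hashes to 3; slot 3 is free → place at 3.
438 hashes to 4; slot 4 is free → place at 4.
585 hashes to 4; 4 taken → place at 5.
704 hashes to 4; 4,5,6 taken → place at 0.
Table: [704, -, -, 493, 438, 585, 734]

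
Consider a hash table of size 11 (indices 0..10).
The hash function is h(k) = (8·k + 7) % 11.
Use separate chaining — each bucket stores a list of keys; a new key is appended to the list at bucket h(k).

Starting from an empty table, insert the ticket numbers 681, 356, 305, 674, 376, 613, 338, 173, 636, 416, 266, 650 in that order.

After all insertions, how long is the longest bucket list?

681 → bucket 10
356 → bucket 6
305 → bucket 5
674 → bucket 9
376 → bucket 1
613 → bucket 5 (collision)
338 → bucket 5 (collision)
173 → bucket 5 (collision)
636 → bucket 2
416 → bucket 2 (collision)
266 → bucket 1 (collision)
650 → bucket 4
Final buckets:
0: —
1: 376 -> 266
2: 636 -> 416
3: —
4: 650
5: 305 -> 613 -> 338 -> 173
6: 356
7: —
8: —
9: 674
10: 681

4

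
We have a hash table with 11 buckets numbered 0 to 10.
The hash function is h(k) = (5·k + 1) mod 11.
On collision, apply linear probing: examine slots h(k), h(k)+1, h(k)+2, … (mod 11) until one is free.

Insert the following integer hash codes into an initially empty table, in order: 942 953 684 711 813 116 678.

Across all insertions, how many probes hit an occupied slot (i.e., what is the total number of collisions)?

942 hashes to 3; slot 3 is free -> place at 3.
953 hashes to 3; 3 taken -> place at 4.
684 hashes to 0; slot 0 is free -> place at 0.
711 hashes to 3; 3,4 taken -> place at 5.
813 hashes to 7; slot 7 is free -> place at 7.
116 hashes to 9; slot 9 is free -> place at 9.
678 hashes to 3; 3,4,5 taken -> place at 6.
Table: [684, _, _, 942, 953, 711, 678, 813, _, 116, _]

6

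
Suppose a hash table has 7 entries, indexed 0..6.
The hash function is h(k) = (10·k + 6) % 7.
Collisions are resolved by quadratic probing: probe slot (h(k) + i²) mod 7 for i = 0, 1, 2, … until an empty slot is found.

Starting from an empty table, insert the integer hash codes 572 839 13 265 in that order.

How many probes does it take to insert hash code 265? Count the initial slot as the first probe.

4

572: h=0 -> slot 0
839: h=3 -> slot 3
13: h=3, probe 3,4 -> slot 4
265: h=3, probe 3,4,0,5 -> slot 5
Table: [572, -, -, 839, 13, 265, -]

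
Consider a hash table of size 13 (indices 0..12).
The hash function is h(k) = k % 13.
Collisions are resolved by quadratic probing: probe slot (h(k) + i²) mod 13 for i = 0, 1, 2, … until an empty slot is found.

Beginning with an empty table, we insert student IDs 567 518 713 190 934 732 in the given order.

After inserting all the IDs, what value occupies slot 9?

567 hashes to 8; slot 8 is free -> place at 8.
518 hashes to 11; slot 11 is free -> place at 11.
713 hashes to 11; 11 taken -> place at 12.
190 hashes to 8; 8 taken -> place at 9.
934 hashes to 11; 11,12 taken -> place at 2.
732 hashes to 4; slot 4 is free -> place at 4.
Table: [∅, ∅, 934, ∅, 732, ∅, ∅, ∅, 567, 190, ∅, 518, 713]

190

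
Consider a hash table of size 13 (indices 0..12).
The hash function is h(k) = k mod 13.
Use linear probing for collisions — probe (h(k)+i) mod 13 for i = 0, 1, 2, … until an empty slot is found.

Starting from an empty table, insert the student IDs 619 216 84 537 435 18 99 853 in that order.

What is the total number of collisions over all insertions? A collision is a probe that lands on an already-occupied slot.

619 hashes to 8; slot 8 is free -> place at 8.
216 hashes to 8; 8 taken -> place at 9.
84 hashes to 6; slot 6 is free -> place at 6.
537 hashes to 4; slot 4 is free -> place at 4.
435 hashes to 6; 6 taken -> place at 7.
18 hashes to 5; slot 5 is free -> place at 5.
99 hashes to 8; 8,9 taken -> place at 10.
853 hashes to 8; 8,9,10 taken -> place at 11.
Table: [-, -, -, -, 537, 18, 84, 435, 619, 216, 99, 853, -]

7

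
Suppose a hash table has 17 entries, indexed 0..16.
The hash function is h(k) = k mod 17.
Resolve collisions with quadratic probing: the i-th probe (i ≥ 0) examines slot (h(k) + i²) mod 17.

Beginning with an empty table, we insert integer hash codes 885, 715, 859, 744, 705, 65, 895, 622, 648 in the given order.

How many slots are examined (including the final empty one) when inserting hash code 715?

Insert 885: h=1, slot 1 empty => index 1.
Insert 715: h=1, slot 1 occupied => index 2.
Insert 859: h=9, slot 9 empty => index 9.
Insert 744: h=13, slot 13 empty => index 13.
Insert 705: h=8, slot 8 empty => index 8.
Insert 65: h=14, slot 14 empty => index 14.
Insert 895: h=11, slot 11 empty => index 11.
Insert 622: h=10, slot 10 empty => index 10.
Insert 648: h=2, slot 2 occupied => index 3.
Table: [∅, 885, 715, 648, ∅, ∅, ∅, ∅, 705, 859, 622, 895, ∅, 744, 65, ∅, ∅]

2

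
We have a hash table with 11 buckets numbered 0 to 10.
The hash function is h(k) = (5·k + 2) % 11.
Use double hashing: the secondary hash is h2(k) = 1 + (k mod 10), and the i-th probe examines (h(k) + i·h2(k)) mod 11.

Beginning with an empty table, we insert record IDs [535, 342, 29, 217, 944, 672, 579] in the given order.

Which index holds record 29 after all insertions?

3

535 hashes to 4; slot 4 is free -> place at 4.
342 hashes to 7; slot 7 is free -> place at 7.
29 hashes to 4, h2=10; 4 taken -> place at 3.
217 hashes to 9; slot 9 is free -> place at 9.
944 hashes to 3, h2=5; 3 taken -> place at 8.
672 hashes to 7, h2=3; 7 taken -> place at 10.
579 hashes to 4, h2=10; 4,3 taken -> place at 2.
Table: [∅, ∅, 579, 29, 535, ∅, ∅, 342, 944, 217, 672]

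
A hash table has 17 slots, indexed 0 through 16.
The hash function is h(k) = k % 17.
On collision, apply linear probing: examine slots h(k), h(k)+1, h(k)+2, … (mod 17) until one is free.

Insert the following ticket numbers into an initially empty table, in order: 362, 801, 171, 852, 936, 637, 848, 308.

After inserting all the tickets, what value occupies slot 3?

Insert 362: h=5, slot 5 empty → index 5.
Insert 801: h=2, slot 2 empty → index 2.
Insert 171: h=1, slot 1 empty → index 1.
Insert 852: h=2, slot 2 occupied → index 3.
Insert 936: h=1, slots 1,2,3 occupied → index 4.
Insert 637: h=8, slot 8 empty → index 8.
Insert 848: h=15, slot 15 empty → index 15.
Insert 308: h=2, slots 2,3,4,5 occupied → index 6.
Table: [∅, 171, 801, 852, 936, 362, 308, ∅, 637, ∅, ∅, ∅, ∅, ∅, ∅, 848, ∅]

852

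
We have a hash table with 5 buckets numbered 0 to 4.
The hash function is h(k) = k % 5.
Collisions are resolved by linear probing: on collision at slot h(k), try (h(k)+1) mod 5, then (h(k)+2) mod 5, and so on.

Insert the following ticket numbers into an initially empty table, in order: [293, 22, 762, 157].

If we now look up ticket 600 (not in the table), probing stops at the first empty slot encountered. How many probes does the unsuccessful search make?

293 hashes to 3; slot 3 is free => place at 3.
22 hashes to 2; slot 2 is free => place at 2.
762 hashes to 2; 2,3 taken => place at 4.
157 hashes to 2; 2,3,4 taken => place at 0.
Table: [157, ∅, 22, 293, 762]
Lookup 600: h=0, probe 0,1 → slot 1 empty, not found.

2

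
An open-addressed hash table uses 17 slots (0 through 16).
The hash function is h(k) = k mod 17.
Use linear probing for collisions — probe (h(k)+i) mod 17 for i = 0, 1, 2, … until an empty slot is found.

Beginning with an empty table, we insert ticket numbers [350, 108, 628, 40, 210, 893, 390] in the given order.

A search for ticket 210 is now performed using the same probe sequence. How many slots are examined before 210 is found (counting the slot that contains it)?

3

Insert 350: h=10, slot 10 empty → index 10.
Insert 108: h=6, slot 6 empty → index 6.
Insert 628: h=16, slot 16 empty → index 16.
Insert 40: h=6, slot 6 occupied → index 7.
Insert 210: h=6, slots 6,7 occupied → index 8.
Insert 893: h=9, slot 9 empty → index 9.
Insert 390: h=16, slot 16 occupied → index 0.
Table: [390, —, —, —, —, —, 108, 40, 210, 893, 350, —, —, —, —, —, 628]
Lookup 210: h=6, probe 6,7,8 → found at 8.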